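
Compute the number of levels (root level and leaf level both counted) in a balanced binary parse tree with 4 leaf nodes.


In a balanced binary tree with n leaves the deepest leaf is ceil(log2(n)) edges below the root,
so counting node levels inclusive of root and leaves gives ceil(log2(n)) + 1 levels.
log2(4) = 2.0000
ceil(2.0000) = 2
levels = 2 + 1 = 3

3


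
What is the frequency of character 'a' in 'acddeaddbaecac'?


Scanning 'acddeaddbaecac' for 'a':
  Position 0: 'a' -> MATCH (count: 1)
  Position 5: 'a' -> MATCH (count: 2)
  Position 9: 'a' -> MATCH (count: 3)
  Position 12: 'a' -> MATCH (count: 4)
Total occurrences of 'a': 4

4


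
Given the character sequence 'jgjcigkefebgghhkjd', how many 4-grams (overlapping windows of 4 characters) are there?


String 'jgjcigkefebgghhkjd' has length L = 18.
Number of overlapping n-grams = L - n + 1
Substituting: 18 - 4 + 1 = 15

15


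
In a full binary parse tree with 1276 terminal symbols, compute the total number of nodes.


Leaf nodes (terminals): 1276
Internal nodes = n - 1 = 1276 - 1 = 1275
Total = leaves + internal = 1276 + 1275 = 2551

2551


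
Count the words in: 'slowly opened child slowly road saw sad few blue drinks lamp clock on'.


Counting words by splitting on spaces:
  Word 1: 'slowly'
  Word 2: 'opened'
  Word 3: 'child'
  Word 4: 'slowly'
  Word 5: 'road'
  Word 6: 'saw'
  Word 7: 'sad'
  Word 8: 'few'
  Word 9: 'blue'
  Word 10: 'drinks'
  Word 11: 'lamp'
  Word 12: 'clock'
  Word 13: 'on'
Total words: 13

13


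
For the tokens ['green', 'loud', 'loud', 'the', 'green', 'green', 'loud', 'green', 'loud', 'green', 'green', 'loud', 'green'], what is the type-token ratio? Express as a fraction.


Tokens: 13
Unique types: ('green', 'loud', 'the') = 3
TTR = 3/13
Already in lowest terms.

3/13


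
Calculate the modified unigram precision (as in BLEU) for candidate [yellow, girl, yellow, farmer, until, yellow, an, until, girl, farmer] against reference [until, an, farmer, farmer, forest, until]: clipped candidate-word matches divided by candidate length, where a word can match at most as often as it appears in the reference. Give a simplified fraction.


Reference word counts: {'an': 1, 'farmer': 2, 'forest': 1, 'until': 2}
Checking each candidate word (with clipping):
  'yellow' -> not in reference -> no match (matches: 0)
  'girl' -> not in reference -> no match (matches: 0)
  'yellow' -> not in reference -> no match (matches: 0)
  'farmer' -> in reference (ref count 2, used 1/2) -> match (matches: 1)
  'until' -> in reference (ref count 2, used 1/2) -> match (matches: 2)
  'yellow' -> not in reference -> no match (matches: 2)
  'an' -> in reference (ref count 1, used 1/1) -> match (matches: 3)
  'until' -> in reference (ref count 2, used 2/2) -> match (matches: 4)
  'girl' -> not in reference -> no match (matches: 4)
  'farmer' -> in reference (ref count 2, used 2/2) -> match (matches: 5)
Clipped matches: 5, Candidate length: 10
Precision = 5/10 = 1/2

1/2


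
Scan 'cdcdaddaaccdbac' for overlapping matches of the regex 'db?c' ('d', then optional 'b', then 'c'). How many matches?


Pattern: db?c means 'd', then optional 'b', then 'c'.
Scanning 'cdcdaddaaccdbac' position-by-position:
  Pos 0: window 'cdc' -> no
  Pos 1: window 'dcd' -> MATCH
  Pos 2: window 'cda' -> no
  Pos 3: window 'dad' -> no
  Pos 4: window 'add' -> no
  Pos 5: window 'dda' -> no
  Pos 6: window 'daa' -> no
  Pos 7: window 'aac' -> no
  Pos 8: window 'acc' -> no
  Pos 9: window 'ccd' -> no
  Pos 10: window 'cdb' -> no
  Pos 11: window 'dba' -> no
  Pos 12: window 'bac' -> no
  Pos 13: window 'ac' -> no
  Pos 14: window 'c' -> no
Total matches: 1

1


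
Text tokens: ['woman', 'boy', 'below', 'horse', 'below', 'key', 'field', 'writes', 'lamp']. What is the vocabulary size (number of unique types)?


Listing all tokens and tracking unique types:
  Token 1: 'woman' -> NEW (unique so far: 1)
  Token 2: 'boy' -> NEW (unique so far: 2)
  Token 3: 'below' -> NEW (unique so far: 3)
  Token 4: 'horse' -> NEW (unique so far: 4)
  Token 5: 'below' -> duplicate (unique so far: 4)
  Token 6: 'key' -> NEW (unique so far: 5)
  Token 7: 'field' -> NEW (unique so far: 6)
  Token 8: 'writes' -> NEW (unique so far: 7)
  Token 9: 'lamp' -> NEW (unique so far: 8)
Unique types: ('below', 'boy', 'field', 'horse', 'key', 'lamp', 'woman', 'writes')
Vocabulary size: 8

8


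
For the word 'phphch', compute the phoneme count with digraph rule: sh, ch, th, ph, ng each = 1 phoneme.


Parsing 'phphch' greedily, digraphs first:
  'ph' -> digraph (1 consonant phoneme) (phonemes so far: 1)
  'ph' -> digraph (1 consonant phoneme) (phonemes so far: 2)
  'ch' -> digraph (1 consonant phoneme) (phonemes so far: 3)
Total phonemes: 3

3


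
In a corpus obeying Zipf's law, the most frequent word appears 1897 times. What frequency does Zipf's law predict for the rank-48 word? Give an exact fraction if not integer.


Zipf's law: freq(rank) = f1 / rank
f1 = 1897, rank = 48
freq = 1897 / 48
GCD(1897, 48) = 1
Simplified: 1897/48

1897/48


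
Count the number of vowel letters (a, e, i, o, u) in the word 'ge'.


Scanning each character of 'ge':
  Position 1: 'g' -> consonant (running count: 0)
  Position 2: 'e' -> vowel (running count: 1)
Total vowels: 1

1


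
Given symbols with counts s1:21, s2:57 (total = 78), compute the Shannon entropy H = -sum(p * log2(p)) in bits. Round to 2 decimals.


Computing entropy H = -sum(p_i * log2(p_i)):
  s1: p = 21/78 = 0.2692, -p*log2(p) = 0.5097
  s2: p = 57/78 = 0.7308, -p*log2(p) = 0.3307
H = sum of terms = 0.8404
Rounded to 2 decimals: 0.84

0.84


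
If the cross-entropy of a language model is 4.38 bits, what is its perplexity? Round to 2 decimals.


Perplexity formula: PP = 2^H
H = 4.38
PP = 2^4.38
Decompose: 2^4.38 = 2^4 * 2^0.38
2^4 = 16, 2^0.38 ~ 1.3013419
PP ~ 16 * 1.3013419 = 20.8214704
Rounded to 2 decimals: 20.82

20.82


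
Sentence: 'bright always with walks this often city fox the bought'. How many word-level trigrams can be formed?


Word trigrams from [10] words:
  Trigram 1: (bright always with)
  Trigram 2: (always with walks)
  Trigram 3: (with walks this)
  Trigram 4: (walks this often)
  Trigram 5: (this often city)
  Trigram 6: (often city fox)
  Trigram 7: (city fox the)
  Trigram 8: (fox the bought)
Total word trigrams: 10 - 2 = 8

8


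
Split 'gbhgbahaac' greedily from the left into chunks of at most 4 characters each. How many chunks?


'gbhgbahaac' has 10 characters.
Chunking with max size 4:
  Chunk 1: 'gbhg' (positions 0-3)
  Chunk 2: 'baha' (positions 4-7)
  Chunk 3: 'ac' (positions 8-9)
Total chunks: ceil(10 / 4) = 3

3


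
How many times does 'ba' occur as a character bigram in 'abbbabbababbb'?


Scanning 'abbbabbababbb' for bigram 'ba':
  Position 0: 'ab' -> no
  Position 1: 'bb' -> no
  Position 2: 'bb' -> no
  Position 3: 'ba' -> MATCH
  Position 4: 'ab' -> no
  Position 5: 'bb' -> no
  Position 6: 'ba' -> MATCH
  Position 7: 'ab' -> no
  Position 8: 'ba' -> MATCH
  Position 9: 'ab' -> no
  Position 10: 'bb' -> no
  Position 11: 'bb' -> no
Total matches: 3

3


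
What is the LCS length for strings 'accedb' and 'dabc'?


DP table for LCS of 'accedb' and 'dabc':
       d  a  b  c
    0  0  0  0  0
  a 0  0  1  1  1
  c 0  0  1  1  2
  c 0  0  1  1  2
  e 0  0  1  1  2
  d 0  1  1  1  2
  b 0  1  1  2  2
LCS: 'ac'
LCS length = 2

2


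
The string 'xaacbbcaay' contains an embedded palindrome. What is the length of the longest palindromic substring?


Scanning 'xaacbbcaay' for palindromic substrings.
Substring at positions 1-8: 'aacbbcaa'.
Check: reverse('aacbbcaa') = 'aacbbcaa' -> palindrome confirmed.
Neighbouring characters ('x' / 'y') break symmetry, so it cannot extend further.
No longer palindromic substring exists; longest length = 8

8


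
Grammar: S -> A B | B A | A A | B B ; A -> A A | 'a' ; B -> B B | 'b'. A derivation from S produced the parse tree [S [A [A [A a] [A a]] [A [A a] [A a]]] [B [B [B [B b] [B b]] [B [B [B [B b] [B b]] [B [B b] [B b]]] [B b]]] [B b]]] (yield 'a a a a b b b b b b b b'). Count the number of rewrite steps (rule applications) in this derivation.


Every bracketed nonterminal node [X ...] in the tree is produced by exactly one rule application.
Reading the tree off as a leftmost derivation:
  Step 1: S  =>  A B   (applied S -> A B)
  Step 2: A B  =>  A A B   (applied A -> A A)
  Step 3: A A B  =>  A A A B   (applied A -> A A)
  Step 4: A A A B  =>  a A A B   (applied A -> a)
  Step 5: a A A B  =>  a a A B   (applied A -> a)
  Step 6: a a A B  =>  a a A A B   (applied A -> A A)
  Step 7: a a A A B  =>  a a a A B   (applied A -> a)
  Step 8: a a a A B  =>  a a a a B   (applied A -> a)
  Step 9: a a a a B  =>  a a a a B B   (applied B -> B B)
  Step 10: a a a a B B  =>  a a a a B B B   (applied B -> B B)
  Step 11: a a a a B B B  =>  a a a a B B B B   (applied B -> B B)
  Step 12: a a a a B B B B  =>  a a a a b B B B   (applied B -> b)
  Step 13: a a a a b B B B  =>  a a a a b b B B   (applied B -> b)
  Step 14: a a a a b b B B  =>  a a a a b b B B B   (applied B -> B B)
  Step 15: a a a a b b B B B  =>  a a a a b b B B B B   (applied B -> B B)
  Step 16: a a a a b b B B B B  =>  a a a a b b B B B B B   (applied B -> B B)
  Step 17: a a a a b b B B B B B  =>  a a a a b b b B B B B   (applied B -> b)
  Step 18: a a a a b b b B B B B  =>  a a a a b b b b B B B   (applied B -> b)
  Step 19: a a a a b b b b B B B  =>  a a a a b b b b B B B B   (applied B -> B B)
  Step 20: a a a a b b b b B B B B  =>  a a a a b b b b b B B B   (applied B -> b)
  Step 21: a a a a b b b b b B B B  =>  a a a a b b b b b b B B   (applied B -> b)
  Step 22: a a a a b b b b b b B B  =>  a a a a b b b b b b b B   (applied B -> b)
  Step 23: a a a a b b b b b b b B  =>  a a a a b b b b b b b b   (applied B -> b)
Final yield: a a a a b b b b b b b b
Total rewrite steps: 23

23


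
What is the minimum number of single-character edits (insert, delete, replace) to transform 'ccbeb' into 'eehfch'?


Building DP table for s1='ccbeb' (len 5) and s2='eehfch' (len 6):
       e  e  h  f  c  h
    0  1  2  3  4  5  6
  c 1  1  2  3  4  4  5
  c 2  2  2  3  4  4  5
  b 3  3  3  3  4  5  5
  e 4  3  3  4  4  5  6
  b 5  4  4  4  5  5  6
Edit distance = dp[5][6] = 6

6


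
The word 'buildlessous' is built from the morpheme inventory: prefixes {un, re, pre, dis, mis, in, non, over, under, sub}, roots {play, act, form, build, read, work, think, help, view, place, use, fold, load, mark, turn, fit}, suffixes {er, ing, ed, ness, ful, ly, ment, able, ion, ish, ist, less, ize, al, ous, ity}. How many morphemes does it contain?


Segmenting 'buildlessous' against the inventory:
  'build' -> root (morpheme 1)
  'less' -> suffix (morpheme 2)
  'ous' -> suffix (morpheme 3)
Total morphemes: 3

3


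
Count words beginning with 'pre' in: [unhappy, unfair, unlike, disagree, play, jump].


Checking each word for prefix 'pre':
  'unhappy' -> no (count: 0)
  'unfair' -> no (count: 0)
  'unlike' -> no (count: 0)
  'disagree' -> no (count: 0)
  'play' -> no (count: 0)
  'jump' -> no (count: 0)
Total with prefix 'pre': 0

0


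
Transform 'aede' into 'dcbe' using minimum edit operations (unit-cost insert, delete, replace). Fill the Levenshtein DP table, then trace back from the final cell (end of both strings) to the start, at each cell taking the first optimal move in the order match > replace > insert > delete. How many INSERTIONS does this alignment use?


Edit distance = 3. Backtracking from cell (4, 4) with preference match > replace > insert > delete,
then listing the resulting alignment 'aede' -> 'dcbe' left to right:
  Step 1: replace a->d
  Step 2: replace e->c
  Step 3: replace d->b
  Step 4: keep 'e'
Total insertions: 0

0


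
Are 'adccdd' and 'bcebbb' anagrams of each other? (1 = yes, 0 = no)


Sort characters of 'adccdd': 'accddd'
Sort characters of 'bcebbb': 'bbbbce'
Sorted forms differ -> they are NOT anagrams
Result: 0

0


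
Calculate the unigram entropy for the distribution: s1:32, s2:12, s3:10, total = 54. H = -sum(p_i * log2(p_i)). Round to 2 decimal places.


Computing entropy H = -sum(p_i * log2(p_i)):
  s1: p = 32/54 = 0.5926, -p*log2(p) = 0.4473
  s2: p = 12/54 = 0.2222, -p*log2(p) = 0.4822
  s3: p = 10/54 = 0.1852, -p*log2(p) = 0.4505
H = sum of terms = 1.3800
Rounded to 2 decimals: 1.38

1.38


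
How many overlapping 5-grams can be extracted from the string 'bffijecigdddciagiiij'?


String 'bffijecigdddciagiiij' has length L = 20.
Number of overlapping n-grams = L - n + 1
Substituting: 20 - 5 + 1 = 16

16


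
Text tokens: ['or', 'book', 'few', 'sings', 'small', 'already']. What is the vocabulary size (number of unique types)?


Listing all tokens and tracking unique types:
  Token 1: 'or' -> NEW (unique so far: 1)
  Token 2: 'book' -> NEW (unique so far: 2)
  Token 3: 'few' -> NEW (unique so far: 3)
  Token 4: 'sings' -> NEW (unique so far: 4)
  Token 5: 'small' -> NEW (unique so far: 5)
  Token 6: 'already' -> NEW (unique so far: 6)
Unique types: ('already', 'book', 'few', 'or', 'sings', 'small')
Vocabulary size: 6

6


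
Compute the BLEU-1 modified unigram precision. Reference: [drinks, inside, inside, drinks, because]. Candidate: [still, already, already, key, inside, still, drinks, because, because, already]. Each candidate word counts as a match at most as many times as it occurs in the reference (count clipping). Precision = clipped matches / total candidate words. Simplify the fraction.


Reference word counts: {'because': 1, 'drinks': 2, 'inside': 2}
Checking each candidate word (with clipping):
  'still' -> not in reference -> no match (matches: 0)
  'already' -> not in reference -> no match (matches: 0)
  'already' -> not in reference -> no match (matches: 0)
  'key' -> not in reference -> no match (matches: 0)
  'inside' -> in reference (ref count 2, used 1/2) -> match (matches: 1)
  'still' -> not in reference -> no match (matches: 1)
  'drinks' -> in reference (ref count 2, used 1/2) -> match (matches: 2)
  'because' -> in reference (ref count 1, used 1/1) -> match (matches: 3)
  'because' -> ref count 1 already used up (1/1) -> clipped, no match (matches: 3)
  'already' -> not in reference -> no match (matches: 3)
Clipped matches: 3, Candidate length: 10
Precision = 3/10

3/10


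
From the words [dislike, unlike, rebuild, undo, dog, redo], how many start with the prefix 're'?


Checking each word for prefix 're':
  'dislike' -> no (count: 0)
  'unlike' -> no (count: 0)
  'rebuild' -> YES, starts with 're' (count: 1)
  'undo' -> no (count: 1)
  'dog' -> no (count: 1)
  'redo' -> YES, starts with 're' (count: 2)
Total with prefix 're': 2

2


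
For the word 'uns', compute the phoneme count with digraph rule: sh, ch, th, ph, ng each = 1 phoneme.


Parsing 'uns' greedily, digraphs first:
  'u' -> vowel phoneme (phonemes so far: 1)
  'n' -> consonant phoneme (phonemes so far: 2)
  's' -> consonant phoneme (phonemes so far: 3)
Total phonemes: 3

3


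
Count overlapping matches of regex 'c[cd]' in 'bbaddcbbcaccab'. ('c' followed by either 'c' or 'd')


Pattern: c[cd] means 'c' followed by either 'c' or 'd'.
Scanning 'bbaddcbbcaccab' position-by-position:
  Pos 0: window 'bb' -> no
  Pos 1: window 'ba' -> no
  Pos 2: window 'ad' -> no
  Pos 3: window 'dd' -> no
  Pos 4: window 'dc' -> no
  Pos 5: window 'cb' -> no
  Pos 6: window 'bb' -> no
  Pos 7: window 'bc' -> no
  Pos 8: window 'ca' -> no
  Pos 9: window 'ac' -> no
  Pos 10: window 'cc' -> MATCH
  Pos 11: window 'ca' -> no
  Pos 12: window 'ab' -> no
  Pos 13: window 'b' -> no
Total matches: 1

1


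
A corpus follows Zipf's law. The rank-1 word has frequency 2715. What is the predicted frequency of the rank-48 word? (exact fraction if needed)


Zipf's law: freq(rank) = f1 / rank
f1 = 2715, rank = 48
freq = 2715 / 48
GCD(2715, 48) = 3
Simplified: 905/16

905/16


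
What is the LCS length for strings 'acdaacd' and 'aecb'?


DP table for LCS of 'acdaacd' and 'aecb':
       a  e  c  b
    0  0  0  0  0
  a 0  1  1  1  1
  c 0  1  1  2  2
  d 0  1  1  2  2
  a 0  1  1  2  2
  a 0  1  1  2  2
  c 0  1  1  2  2
  d 0  1  1  2  2
LCS: 'ac'
LCS length = 2

2


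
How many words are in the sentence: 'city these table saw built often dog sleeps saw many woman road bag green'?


Counting words by splitting on spaces:
  Word 1: 'city'
  Word 2: 'these'
  Word 3: 'table'
  Word 4: 'saw'
  Word 5: 'built'
  Word 6: 'often'
  Word 7: 'dog'
  Word 8: 'sleeps'
  Word 9: 'saw'
  Word 10: 'many'
  Word 11: 'woman'
  Word 12: 'road'
  Word 13: 'bag'
  Word 14: 'green'
Total words: 14

14


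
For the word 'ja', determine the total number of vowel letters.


Scanning each character of 'ja':
  Position 1: 'j' -> consonant (running count: 0)
  Position 2: 'a' -> vowel (running count: 1)
Total vowels: 1

1


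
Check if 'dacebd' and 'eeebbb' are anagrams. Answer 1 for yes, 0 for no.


Sort characters of 'dacebd': 'abcdde'
Sort characters of 'eeebbb': 'bbbeee'
Sorted forms differ -> they are NOT anagrams
Result: 0

0


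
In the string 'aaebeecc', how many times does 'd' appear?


Scanning 'aaebeecc' for 'd':
  No matches found.
Total occurrences of 'd': 0

0


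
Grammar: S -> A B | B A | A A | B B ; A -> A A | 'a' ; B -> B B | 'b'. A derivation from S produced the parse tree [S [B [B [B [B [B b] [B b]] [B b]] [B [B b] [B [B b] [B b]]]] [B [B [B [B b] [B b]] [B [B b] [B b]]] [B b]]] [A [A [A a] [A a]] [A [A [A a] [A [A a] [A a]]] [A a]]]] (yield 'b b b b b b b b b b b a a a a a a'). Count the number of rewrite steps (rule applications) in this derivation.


Every bracketed nonterminal node [X ...] in the tree is produced by exactly one rule application.
Reading the tree off as a leftmost derivation:
  Step 1: S  =>  B A   (applied S -> B A)
  Step 2: B A  =>  B B A   (applied B -> B B)
  Step 3: B B A  =>  B B B A   (applied B -> B B)
  Step 4: B B B A  =>  B B B B A   (applied B -> B B)
  Step 5: B B B B A  =>  B B B B B A   (applied B -> B B)
  Step 6: B B B B B A  =>  b B B B B A   (applied B -> b)
  Step 7: b B B B B A  =>  b b B B B A   (applied B -> b)
  Step 8: b b B B B A  =>  b b b B B A   (applied B -> b)
  Step 9: b b b B B A  =>  b b b B B B A   (applied B -> B B)
  Step 10: b b b B B B A  =>  b b b b B B A   (applied B -> b)
  Step 11: b b b b B B A  =>  b b b b B B B A   (applied B -> B B)
  Step 12: b b b b B B B A  =>  b b b b b B B A   (applied B -> b)
  Step 13: b b b b b B B A  =>  b b b b b b B A   (applied B -> b)
  Step 14: b b b b b b B A  =>  b b b b b b B B A   (applied B -> B B)
  Step 15: b b b b b b B B A  =>  b b b b b b B B B A   (applied B -> B B)
  Step 16: b b b b b b B B B A  =>  b b b b b b B B B B A   (applied B -> B B)
  Step 17: b b b b b b B B B B A  =>  b b b b b b b B B B A   (applied B -> b)
  Step 18: b b b b b b b B B B A  =>  b b b b b b b b B B A   (applied B -> b)
  Step 19: b b b b b b b b B B A  =>  b b b b b b b b B B B A   (applied B -> B B)
  Step 20: b b b b b b b b B B B A  =>  b b b b b b b b b B B A   (applied B -> b)
  Step 21: b b b b b b b b b B B A  =>  b b b b b b b b b b B A   (applied B -> b)
  Step 22: b b b b b b b b b b B A  =>  b b b b b b b b b b b A   (applied B -> b)
  Step 23: b b b b b b b b b b b A  =>  b b b b b b b b b b b A A   (applied A -> A A)
  Step 24: b b b b b b b b b b b A A  =>  b b b b b b b b b b b A A A   (applied A -> A A)
  Step 25: b b b b b b b b b b b A A A  =>  b b b b b b b b b b b a A A   (applied A -> a)
  Step 26: b b b b b b b b b b b a A A  =>  b b b b b b b b b b b a a A   (applied A -> a)
  Step 27: b b b b b b b b b b b a a A  =>  b b b b b b b b b b b a a A A   (applied A -> A A)
  Step 28: b b b b b b b b b b b a a A A  =>  b b b b b b b b b b b a a A A A   (applied A -> A A)
  Step 29: b b b b b b b b b b b a a A A A  =>  b b b b b b b b b b b a a a A A   (applied A -> a)
  Step 30: b b b b b b b b b b b a a a A A  =>  b b b b b b b b b b b a a a A A A   (applied A -> A A)
  Step 31: b b b b b b b b b b b a a a A A A  =>  b b b b b b b b b b b a a a a A A   (applied A -> a)
  Step 32: b b b b b b b b b b b a a a a A A  =>  b b b b b b b b b b b a a a a a A   (applied A -> a)
  Step 33: b b b b b b b b b b b a a a a a A  =>  b b b b b b b b b b b a a a a a a   (applied A -> a)
Final yield: b b b b b b b b b b b a a a a a a
Total rewrite steps: 33

33


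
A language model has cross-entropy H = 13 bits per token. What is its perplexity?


Perplexity formula: PP = 2^H
H = 13
PP = 2^13
PP = 2^13 = 8192

8192


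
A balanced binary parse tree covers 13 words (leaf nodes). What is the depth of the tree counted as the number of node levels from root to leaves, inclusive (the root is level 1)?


In a balanced binary tree with n leaves the deepest leaf is ceil(log2(n)) edges below the root,
so counting node levels inclusive of root and leaves gives ceil(log2(n)) + 1 levels.
log2(13) = 3.7004
ceil(3.7004) = 4
levels = 4 + 1 = 5

5


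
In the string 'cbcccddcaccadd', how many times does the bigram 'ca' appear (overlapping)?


Scanning 'cbcccddcaccadd' for bigram 'ca':
  Position 0: 'cb' -> no
  Position 1: 'bc' -> no
  Position 2: 'cc' -> no
  Position 3: 'cc' -> no
  Position 4: 'cd' -> no
  Position 5: 'dd' -> no
  Position 6: 'dc' -> no
  Position 7: 'ca' -> MATCH
  Position 8: 'ac' -> no
  Position 9: 'cc' -> no
  Position 10: 'ca' -> MATCH
  Position 11: 'ad' -> no
  Position 12: 'dd' -> no
Total matches: 2

2


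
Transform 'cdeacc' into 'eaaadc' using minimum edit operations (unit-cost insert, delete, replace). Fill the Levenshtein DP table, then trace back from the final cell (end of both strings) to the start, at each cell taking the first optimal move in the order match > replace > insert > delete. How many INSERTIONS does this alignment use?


Edit distance = 4. Backtracking from cell (6, 6) with preference match > replace > insert > delete,
then listing the resulting alignment 'cdeacc' -> 'eaaadc' left to right:
  Step 1: replace c->e
  Step 2: replace d->a
  Step 3: replace e->a
  Step 4: keep 'a'
  Step 5: replace c->d
  Step 6: keep 'c'
Total insertions: 0

0


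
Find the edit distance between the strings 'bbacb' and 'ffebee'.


Building DP table for s1='bbacb' (len 5) and s2='ffebee' (len 6):
       f  f  e  b  e  e
    0  1  2  3  4  5  6
  b 1  1  2  3  3  4  5
  b 2  2  2  3  3  4  5
  a 3  3  3  3  4  4  5
  c 4  4  4  4  4  5  5
  b 5  5  5  5  4  5  6
Edit distance = dp[5][6] = 6

6


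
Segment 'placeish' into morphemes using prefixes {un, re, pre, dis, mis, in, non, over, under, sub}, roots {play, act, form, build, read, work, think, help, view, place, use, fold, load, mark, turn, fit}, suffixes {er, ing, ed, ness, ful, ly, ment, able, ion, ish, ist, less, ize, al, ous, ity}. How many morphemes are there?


Segmenting 'placeish' against the inventory:
  'place' -> root (morpheme 1)
  'ish' -> suffix (morpheme 2)
Total morphemes: 2

2


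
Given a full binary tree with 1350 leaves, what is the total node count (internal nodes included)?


Leaf nodes (terminals): 1350
Internal nodes = n - 1 = 1350 - 1 = 1349
Total = leaves + internal = 1350 + 1349 = 2699

2699


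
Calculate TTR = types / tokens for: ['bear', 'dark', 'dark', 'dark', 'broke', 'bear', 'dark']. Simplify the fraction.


Tokens: 7
Unique types: ('bear', 'broke', 'dark') = 3
TTR = 3/7
Already in lowest terms.

3/7


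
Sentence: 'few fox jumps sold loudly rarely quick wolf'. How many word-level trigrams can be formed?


Word trigrams from [8] words:
  Trigram 1: (few fox jumps)
  Trigram 2: (fox jumps sold)
  Trigram 3: (jumps sold loudly)
  Trigram 4: (sold loudly rarely)
  Trigram 5: (loudly rarely quick)
  Trigram 6: (rarely quick wolf)
Total word trigrams: 8 - 2 = 6

6


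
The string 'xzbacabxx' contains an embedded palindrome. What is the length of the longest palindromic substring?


Scanning 'xzbacabxx' for palindromic substrings.
Substring at positions 2-6: 'bacab'.
Check: reverse('bacab') = 'bacab' -> palindrome confirmed.
Neighbouring characters ('z' / 'x') break symmetry, so it cannot extend further.
No longer palindromic substring exists; longest length = 5

5


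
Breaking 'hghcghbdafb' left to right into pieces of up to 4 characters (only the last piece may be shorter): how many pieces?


'hghcghbdafb' has 11 characters.
Chunking with max size 4:
  Chunk 1: 'hghc' (positions 0-3)
  Chunk 2: 'ghbd' (positions 4-7)
  Chunk 3: 'afb' (positions 8-10)
Total chunks: ceil(11 / 4) = 3

3


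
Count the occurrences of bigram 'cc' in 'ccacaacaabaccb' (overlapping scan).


Scanning 'ccacaacaabaccb' for bigram 'cc':
  Position 0: 'cc' -> MATCH
  Position 1: 'ca' -> no
  Position 2: 'ac' -> no
  Position 3: 'ca' -> no
  Position 4: 'aa' -> no
  Position 5: 'ac' -> no
  Position 6: 'ca' -> no
  Position 7: 'aa' -> no
  Position 8: 'ab' -> no
  Position 9: 'ba' -> no
  Position 10: 'ac' -> no
  Position 11: 'cc' -> MATCH
  Position 12: 'cb' -> no
Total matches: 2

2


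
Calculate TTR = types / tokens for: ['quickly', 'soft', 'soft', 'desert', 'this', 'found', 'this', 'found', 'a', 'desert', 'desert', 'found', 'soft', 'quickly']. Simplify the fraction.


Tokens: 14
Unique types: ('a', 'desert', 'found', 'quickly', 'soft', 'this') = 6
TTR = 6/14
Simplify: divide both by 2 -> 3/7
TTR = 3/7

3/7


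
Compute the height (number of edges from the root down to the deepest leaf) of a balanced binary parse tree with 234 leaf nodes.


In a balanced binary tree with n leaves the deepest leaf is ceil(log2(n)) edges below the root.
log2(234) = 7.8704
ceil(7.8704) = 8
height (edges) = 8

8


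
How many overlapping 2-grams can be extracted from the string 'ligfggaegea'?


String 'ligfggaegea' has length L = 11.
Number of overlapping n-grams = L - n + 1
Substituting: 11 - 2 + 1 = 10

10


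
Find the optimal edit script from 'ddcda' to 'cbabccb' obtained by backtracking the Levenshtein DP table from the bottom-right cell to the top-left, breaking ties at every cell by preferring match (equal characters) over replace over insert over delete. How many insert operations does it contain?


Edit distance = 6. Backtracking from cell (5, 7) with preference match > replace > insert > delete,
then listing the resulting alignment 'ddcda' -> 'cbabccb' left to right:
  Step 1: insert 'c' [insertion #1]
  Step 2: insert 'b' [insertion #2]
  Step 3: replace d->a
  Step 4: replace d->b
  Step 5: keep 'c'
  Step 6: replace d->c
  Step 7: replace a->b
Total insertions: 2

2


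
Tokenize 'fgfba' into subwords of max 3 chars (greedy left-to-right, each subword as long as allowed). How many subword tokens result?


'fgfba' has 5 characters.
Chunking with max size 3:
  Chunk 1: 'fgf' (positions 0-2)
  Chunk 2: 'ba' (positions 3-4)
Total chunks: ceil(5 / 3) = 2

2


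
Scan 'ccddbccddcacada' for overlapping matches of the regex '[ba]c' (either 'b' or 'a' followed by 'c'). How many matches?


Pattern: [ba]c means either 'b' or 'a' followed by 'c'.
Scanning 'ccddbccddcacada' position-by-position:
  Pos 0: window 'cc' -> no
  Pos 1: window 'cd' -> no
  Pos 2: window 'dd' -> no
  Pos 3: window 'db' -> no
  Pos 4: window 'bc' -> MATCH
  Pos 5: window 'cc' -> no
  Pos 6: window 'cd' -> no
  Pos 7: window 'dd' -> no
  Pos 8: window 'dc' -> no
  Pos 9: window 'ca' -> no
  Pos 10: window 'ac' -> MATCH
  Pos 11: window 'ca' -> no
  Pos 12: window 'ad' -> no
  Pos 13: window 'da' -> no
  Pos 14: window 'a' -> no
Total matches: 2

2


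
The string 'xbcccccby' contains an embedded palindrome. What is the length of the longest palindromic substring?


Scanning 'xbcccccby' for palindromic substrings.
Substring at positions 1-7: 'bcccccb'.
Check: reverse('bcccccb') = 'bcccccb' -> palindrome confirmed.
Neighbouring characters ('x' / 'y') break symmetry, so it cannot extend further.
No longer palindromic substring exists; longest length = 7

7


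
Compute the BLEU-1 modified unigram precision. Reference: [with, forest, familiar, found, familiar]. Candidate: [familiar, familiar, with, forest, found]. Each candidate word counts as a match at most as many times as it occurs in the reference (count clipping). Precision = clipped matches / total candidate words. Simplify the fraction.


Reference word counts: {'familiar': 2, 'forest': 1, 'found': 1, 'with': 1}
Checking each candidate word (with clipping):
  'familiar' -> in reference (ref count 2, used 1/2) -> match (matches: 1)
  'familiar' -> in reference (ref count 2, used 2/2) -> match (matches: 2)
  'with' -> in reference (ref count 1, used 1/1) -> match (matches: 3)
  'forest' -> in reference (ref count 1, used 1/1) -> match (matches: 4)
  'found' -> in reference (ref count 1, used 1/1) -> match (matches: 5)
Clipped matches: 5, Candidate length: 5
Precision = 5/5 = 1

1


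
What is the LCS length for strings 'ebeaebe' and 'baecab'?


DP table for LCS of 'ebeaebe' and 'baecab':
       b  a  e  c  a  b
    0  0  0  0  0  0  0
  e 0  0  0  1  1  1  1
  b 0  1  1  1  1  1  2
  e 0  1  1  2  2  2  2
  a 0  1  2  2  2  3  3
  e 0  1  2  3  3  3  3
  b 0  1  2  3  3  3  4
  e 0  1  2  3  3  3  4
LCS: 'beab'
LCS length = 4

4


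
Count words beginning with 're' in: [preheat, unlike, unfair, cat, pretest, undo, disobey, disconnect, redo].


Checking each word for prefix 're':
  'preheat' -> no (count: 0)
  'unlike' -> no (count: 0)
  'unfair' -> no (count: 0)
  'cat' -> no (count: 0)
  'pretest' -> no (count: 0)
  'undo' -> no (count: 0)
  'disobey' -> no (count: 0)
  'disconnect' -> no (count: 0)
  'redo' -> YES, starts with 're' (count: 1)
Total with prefix 're': 1

1


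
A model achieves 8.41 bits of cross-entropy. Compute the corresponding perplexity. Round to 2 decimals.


Perplexity formula: PP = 2^H
H = 8.41
PP = 2^8.41
Decompose: 2^8.41 = 2^8 * 2^0.41
2^8 = 256, 2^0.41 ~ 1.3286858
PP ~ 256 * 1.3286858 = 340.1435648
Rounded to 2 decimals: 340.14

340.14


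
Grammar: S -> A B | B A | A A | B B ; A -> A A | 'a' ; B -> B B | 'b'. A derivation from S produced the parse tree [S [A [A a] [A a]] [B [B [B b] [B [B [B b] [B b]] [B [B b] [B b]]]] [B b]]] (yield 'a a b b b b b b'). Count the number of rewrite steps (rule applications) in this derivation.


Every bracketed nonterminal node [X ...] in the tree is produced by exactly one rule application.
Reading the tree off as a leftmost derivation:
  Step 1: S  =>  A B   (applied S -> A B)
  Step 2: A B  =>  A A B   (applied A -> A A)
  Step 3: A A B  =>  a A B   (applied A -> a)
  Step 4: a A B  =>  a a B   (applied A -> a)
  Step 5: a a B  =>  a a B B   (applied B -> B B)
  Step 6: a a B B  =>  a a B B B   (applied B -> B B)
  Step 7: a a B B B  =>  a a b B B   (applied B -> b)
  Step 8: a a b B B  =>  a a b B B B   (applied B -> B B)
  Step 9: a a b B B B  =>  a a b B B B B   (applied B -> B B)
  Step 10: a a b B B B B  =>  a a b b B B B   (applied B -> b)
  Step 11: a a b b B B B  =>  a a b b b B B   (applied B -> b)
  Step 12: a a b b b B B  =>  a a b b b B B B   (applied B -> B B)
  Step 13: a a b b b B B B  =>  a a b b b b B B   (applied B -> b)
  Step 14: a a b b b b B B  =>  a a b b b b b B   (applied B -> b)
  Step 15: a a b b b b b B  =>  a a b b b b b b   (applied B -> b)
Final yield: a a b b b b b b
Total rewrite steps: 15

15


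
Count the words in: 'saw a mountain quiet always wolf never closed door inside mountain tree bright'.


Counting words by splitting on spaces:
  Word 1: 'saw'
  Word 2: 'a'
  Word 3: 'mountain'
  Word 4: 'quiet'
  Word 5: 'always'
  Word 6: 'wolf'
  Word 7: 'never'
  Word 8: 'closed'
  Word 9: 'door'
  Word 10: 'inside'
  Word 11: 'mountain'
  Word 12: 'tree'
  Word 13: 'bright'
Total words: 13

13


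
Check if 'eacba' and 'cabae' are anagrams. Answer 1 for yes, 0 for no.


Sort characters of 'eacba': 'aabce'
Sort characters of 'cabae': 'aabce'
Sorted forms match -> they ARE anagrams
Result: 1

1


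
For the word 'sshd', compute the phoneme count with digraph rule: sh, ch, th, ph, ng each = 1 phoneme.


Parsing 'sshd' greedily, digraphs first:
  's' -> consonant phoneme (phonemes so far: 1)
  'sh' -> digraph (1 consonant phoneme) (phonemes so far: 2)
  'd' -> consonant phoneme (phonemes so far: 3)
Total phonemes: 3

3


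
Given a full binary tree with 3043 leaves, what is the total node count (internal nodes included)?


Leaf nodes (terminals): 3043
Internal nodes = n - 1 = 3043 - 1 = 3042
Total = leaves + internal = 3043 + 3042 = 6085

6085


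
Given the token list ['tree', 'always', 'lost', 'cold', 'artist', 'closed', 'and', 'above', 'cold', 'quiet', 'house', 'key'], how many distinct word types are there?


Listing all tokens and tracking unique types:
  Token 1: 'tree' -> NEW (unique so far: 1)
  Token 2: 'always' -> NEW (unique so far: 2)
  Token 3: 'lost' -> NEW (unique so far: 3)
  Token 4: 'cold' -> NEW (unique so far: 4)
  Token 5: 'artist' -> NEW (unique so far: 5)
  Token 6: 'closed' -> NEW (unique so far: 6)
  Token 7: 'and' -> NEW (unique so far: 7)
  Token 8: 'above' -> NEW (unique so far: 8)
  Token 9: 'cold' -> duplicate (unique so far: 8)
  Token 10: 'quiet' -> NEW (unique so far: 9)
  Token 11: 'house' -> NEW (unique so far: 10)
  Token 12: 'key' -> NEW (unique so far: 11)
Unique types: ('above', 'always', 'and', 'artist', 'closed', 'cold', 'house', 'key', 'lost', 'quiet', 'tree')
Vocabulary size: 11

11


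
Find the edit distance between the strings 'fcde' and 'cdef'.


Building DP table for s1='fcde' (len 4) and s2='cdef' (len 4):
       c  d  e  f
    0  1  2  3  4
  f 1  1  2  3  3
  c 2  1  2  3  4
  d 3  2  1  2  3
  e 4  3  2  1  2
Edit distance = dp[4][4] = 2

2


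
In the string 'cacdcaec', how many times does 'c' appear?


Scanning 'cacdcaec' for 'c':
  Position 0: 'c' -> MATCH (count: 1)
  Position 2: 'c' -> MATCH (count: 2)
  Position 4: 'c' -> MATCH (count: 3)
  Position 7: 'c' -> MATCH (count: 4)
Total occurrences of 'c': 4

4


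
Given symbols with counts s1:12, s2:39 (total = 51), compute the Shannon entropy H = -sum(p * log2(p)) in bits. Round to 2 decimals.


Computing entropy H = -sum(p_i * log2(p_i)):
  s1: p = 12/51 = 0.2353, -p*log2(p) = 0.4912
  s2: p = 39/51 = 0.7647, -p*log2(p) = 0.2960
H = sum of terms = 0.7872
Rounded to 2 decimals: 0.79

0.79


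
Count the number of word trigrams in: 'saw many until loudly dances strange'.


Word trigrams from [6] words:
  Trigram 1: (saw many until)
  Trigram 2: (many until loudly)
  Trigram 3: (until loudly dances)
  Trigram 4: (loudly dances strange)
Total word trigrams: 6 - 2 = 4

4


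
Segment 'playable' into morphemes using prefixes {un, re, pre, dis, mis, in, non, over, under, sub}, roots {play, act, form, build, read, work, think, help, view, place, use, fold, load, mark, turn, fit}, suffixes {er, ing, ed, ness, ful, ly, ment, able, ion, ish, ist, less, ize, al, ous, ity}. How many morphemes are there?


Segmenting 'playable' against the inventory:
  'play' -> root (morpheme 1)
  'able' -> suffix (morpheme 2)
Total morphemes: 2

2


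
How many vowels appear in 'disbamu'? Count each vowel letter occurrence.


Scanning each character of 'disbamu':
  Position 1: 'd' -> consonant (running count: 0)
  Position 2: 'i' -> vowel (running count: 1)
  Position 3: 's' -> consonant (running count: 1)
  Position 4: 'b' -> consonant (running count: 1)
  Position 5: 'a' -> vowel (running count: 2)
  Position 6: 'm' -> consonant (running count: 2)
  Position 7: 'u' -> vowel (running count: 3)
Total vowels: 3

3


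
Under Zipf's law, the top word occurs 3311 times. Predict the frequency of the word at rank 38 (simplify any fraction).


Zipf's law: freq(rank) = f1 / rank
f1 = 3311, rank = 38
freq = 3311 / 38
GCD(3311, 38) = 1
Simplified: 3311/38

3311/38


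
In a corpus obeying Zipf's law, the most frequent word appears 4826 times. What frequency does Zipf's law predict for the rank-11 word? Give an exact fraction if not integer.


Zipf's law: freq(rank) = f1 / rank
f1 = 4826, rank = 11
freq = 4826 / 11
GCD(4826, 11) = 1
Simplified: 4826/11

4826/11


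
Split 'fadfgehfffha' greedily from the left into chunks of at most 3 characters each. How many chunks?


'fadfgehfffha' has 12 characters.
Chunking with max size 3:
  Chunk 1: 'fad' (positions 0-2)
  Chunk 2: 'fge' (positions 3-5)
  Chunk 3: 'hff' (positions 6-8)
  Chunk 4: 'fha' (positions 9-11)
Total chunks: ceil(12 / 3) = 4

4


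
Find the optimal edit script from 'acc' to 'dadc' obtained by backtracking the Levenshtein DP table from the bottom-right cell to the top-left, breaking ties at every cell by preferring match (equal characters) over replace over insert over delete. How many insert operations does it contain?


Edit distance = 2. Backtracking from cell (3, 4) with preference match > replace > insert > delete,
then listing the resulting alignment 'acc' -> 'dadc' left to right:
  Step 1: insert 'd' [insertion #1]
  Step 2: keep 'a'
  Step 3: replace c->d
  Step 4: keep 'c'
Total insertions: 1

1


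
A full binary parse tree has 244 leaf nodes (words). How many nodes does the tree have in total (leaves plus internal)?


Leaf nodes (terminals): 244
Internal nodes = n - 1 = 244 - 1 = 243
Total = leaves + internal = 244 + 243 = 487

487


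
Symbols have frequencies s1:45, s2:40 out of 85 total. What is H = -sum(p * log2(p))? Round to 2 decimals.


Computing entropy H = -sum(p_i * log2(p_i)):
  s1: p = 45/85 = 0.5294, -p*log2(p) = 0.4858
  s2: p = 40/85 = 0.4706, -p*log2(p) = 0.5117
H = sum of terms = 0.9975
Rounded to 2 decimals: 1.00

1.00


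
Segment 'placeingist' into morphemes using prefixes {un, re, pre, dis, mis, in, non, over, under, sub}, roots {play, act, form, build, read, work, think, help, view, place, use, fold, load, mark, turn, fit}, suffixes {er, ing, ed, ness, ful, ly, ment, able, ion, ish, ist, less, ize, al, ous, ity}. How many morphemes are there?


Segmenting 'placeingist' against the inventory:
  'place' -> root (morpheme 1)
  'ing' -> suffix (morpheme 2)
  'ist' -> suffix (morpheme 3)
Total morphemes: 3

3


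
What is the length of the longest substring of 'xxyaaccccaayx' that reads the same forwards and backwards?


Scanning 'xxyaaccccaayx' for palindromic substrings.
Substring at positions 1-12: 'xyaaccccaayx'.
Check: reverse('xyaaccccaayx') = 'xyaaccccaayx' -> palindrome confirmed.
Neighbouring characters ('x' / '-') break symmetry, so it cannot extend further.
No longer palindromic substring exists; longest length = 12

12


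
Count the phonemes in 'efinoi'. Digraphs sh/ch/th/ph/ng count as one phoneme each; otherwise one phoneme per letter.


Parsing 'efinoi' greedily, digraphs first:
  'e' -> vowel phoneme (phonemes so far: 1)
  'f' -> consonant phoneme (phonemes so far: 2)
  'i' -> vowel phoneme (phonemes so far: 3)
  'n' -> consonant phoneme (phonemes so far: 4)
  'o' -> vowel phoneme (phonemes so far: 5)
  'i' -> vowel phoneme (phonemes so far: 6)
Total phonemes: 6

6


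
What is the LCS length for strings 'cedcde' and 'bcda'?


DP table for LCS of 'cedcde' and 'bcda':
       b  c  d  a
    0  0  0  0  0
  c 0  0  1  1  1
  e 0  0  1  1  1
  d 0  0  1  2  2
  c 0  0  1  2  2
  d 0  0  1  2  2
  e 0  0  1  2  2
LCS: 'cd'
LCS length = 2

2


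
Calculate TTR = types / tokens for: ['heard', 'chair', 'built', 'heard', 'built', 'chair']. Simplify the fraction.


Tokens: 6
Unique types: ('built', 'chair', 'heard') = 3
TTR = 3/6
Simplify: divide both by 3 -> 1/2
TTR = 1/2

1/2


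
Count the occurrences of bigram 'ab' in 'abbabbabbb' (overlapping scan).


Scanning 'abbabbabbb' for bigram 'ab':
  Position 0: 'ab' -> MATCH
  Position 1: 'bb' -> no
  Position 2: 'ba' -> no
  Position 3: 'ab' -> MATCH
  Position 4: 'bb' -> no
  Position 5: 'ba' -> no
  Position 6: 'ab' -> MATCH
  Position 7: 'bb' -> no
  Position 8: 'bb' -> no
Total matches: 3

3


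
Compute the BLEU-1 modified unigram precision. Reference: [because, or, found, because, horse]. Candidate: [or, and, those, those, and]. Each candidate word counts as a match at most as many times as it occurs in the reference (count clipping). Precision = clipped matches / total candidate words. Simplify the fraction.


Reference word counts: {'because': 2, 'found': 1, 'horse': 1, 'or': 1}
Checking each candidate word (with clipping):
  'or' -> in reference (ref count 1, used 1/1) -> match (matches: 1)
  'and' -> not in reference -> no match (matches: 1)
  'those' -> not in reference -> no match (matches: 1)
  'those' -> not in reference -> no match (matches: 1)
  'and' -> not in reference -> no match (matches: 1)
Clipped matches: 1, Candidate length: 5
Precision = 1/5

1/5
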